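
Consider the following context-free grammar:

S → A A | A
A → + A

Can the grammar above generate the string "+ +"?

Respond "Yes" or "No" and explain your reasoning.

No - no valid derivation exists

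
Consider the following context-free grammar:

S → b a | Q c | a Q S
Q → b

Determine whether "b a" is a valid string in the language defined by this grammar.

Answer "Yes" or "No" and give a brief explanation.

Yes - a valid derivation exists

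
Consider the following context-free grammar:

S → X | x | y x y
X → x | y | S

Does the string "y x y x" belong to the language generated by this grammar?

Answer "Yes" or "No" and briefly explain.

No - no valid derivation exists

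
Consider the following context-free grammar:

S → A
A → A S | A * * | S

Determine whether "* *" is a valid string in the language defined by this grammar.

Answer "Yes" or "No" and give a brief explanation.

No - no valid derivation exists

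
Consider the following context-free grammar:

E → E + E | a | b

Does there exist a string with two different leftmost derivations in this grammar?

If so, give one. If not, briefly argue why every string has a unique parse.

Yes - the string 'b + a + a + a + a' has two distinct leftmost derivations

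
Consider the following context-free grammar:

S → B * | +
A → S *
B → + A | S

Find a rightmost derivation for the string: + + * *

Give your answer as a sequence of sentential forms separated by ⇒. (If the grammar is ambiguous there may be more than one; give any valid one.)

S ⇒ B * ⇒ + A * ⇒ + S * * ⇒ + + * *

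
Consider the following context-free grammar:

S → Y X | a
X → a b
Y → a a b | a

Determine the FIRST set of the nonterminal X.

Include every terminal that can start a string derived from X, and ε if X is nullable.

We compute FIRST(X) using the standard algorithm.
FIRST(S) = {a}
FIRST(X) = {a}
FIRST(Y) = {a}
Therefore, FIRST(X) = {a}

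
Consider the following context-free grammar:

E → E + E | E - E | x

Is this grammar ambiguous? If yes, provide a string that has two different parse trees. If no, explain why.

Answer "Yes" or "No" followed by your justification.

Yes - the string 'x + x - x - x + x' has two distinct leftmost derivations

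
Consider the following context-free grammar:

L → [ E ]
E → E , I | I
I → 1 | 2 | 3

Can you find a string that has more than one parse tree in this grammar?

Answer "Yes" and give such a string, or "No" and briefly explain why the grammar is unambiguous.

No - the grammar is unambiguous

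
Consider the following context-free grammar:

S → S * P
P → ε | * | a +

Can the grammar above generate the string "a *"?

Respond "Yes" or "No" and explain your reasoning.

No - no valid derivation exists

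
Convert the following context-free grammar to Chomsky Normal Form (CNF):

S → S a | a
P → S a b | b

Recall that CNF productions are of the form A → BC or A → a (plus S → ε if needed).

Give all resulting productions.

TA → a; S → a; TB → b; P → b; S → S TA; P → S X0; X0 → TA TB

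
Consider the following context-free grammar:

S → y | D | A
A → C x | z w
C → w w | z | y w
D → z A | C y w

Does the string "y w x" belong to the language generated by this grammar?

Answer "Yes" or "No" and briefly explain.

Yes - a valid derivation exists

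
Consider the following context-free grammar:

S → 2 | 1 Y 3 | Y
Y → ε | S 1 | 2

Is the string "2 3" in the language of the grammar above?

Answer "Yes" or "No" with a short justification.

No - no valid derivation exists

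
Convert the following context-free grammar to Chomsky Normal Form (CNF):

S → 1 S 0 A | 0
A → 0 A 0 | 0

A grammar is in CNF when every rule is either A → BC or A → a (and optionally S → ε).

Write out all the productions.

T1 → 1; T0 → 0; S → 0; A → 0; S → T1 X0; X0 → S X1; X1 → T0 A; A → T0 X2; X2 → A T0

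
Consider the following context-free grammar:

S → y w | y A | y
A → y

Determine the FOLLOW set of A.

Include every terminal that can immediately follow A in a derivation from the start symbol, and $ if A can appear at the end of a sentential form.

We compute FOLLOW(A) using the standard algorithm.
FOLLOW(S) starts with {$}.
FIRST(A) = {y}
FIRST(S) = {y}
FOLLOW(A) = {$}
FOLLOW(S) = {$}
Therefore, FOLLOW(A) = {$}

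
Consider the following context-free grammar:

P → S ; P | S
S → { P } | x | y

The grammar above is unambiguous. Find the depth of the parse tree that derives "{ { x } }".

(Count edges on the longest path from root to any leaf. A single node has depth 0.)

6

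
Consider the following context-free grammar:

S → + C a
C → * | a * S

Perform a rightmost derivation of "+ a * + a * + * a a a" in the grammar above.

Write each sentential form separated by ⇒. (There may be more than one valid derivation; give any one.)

S ⇒ + C a ⇒ + a * S a ⇒ + a * + C a a ⇒ + a * + a * S a a ⇒ + a * + a * + C a a a ⇒ + a * + a * + * a a a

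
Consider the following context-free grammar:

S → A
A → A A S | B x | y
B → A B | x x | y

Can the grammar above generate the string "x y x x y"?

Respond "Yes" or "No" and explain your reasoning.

No - no valid derivation exists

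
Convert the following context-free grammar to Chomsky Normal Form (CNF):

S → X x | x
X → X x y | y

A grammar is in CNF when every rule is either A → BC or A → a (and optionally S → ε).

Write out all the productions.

TX → x; S → x; TY → y; X → y; S → X TX; X → X X0; X0 → TX TY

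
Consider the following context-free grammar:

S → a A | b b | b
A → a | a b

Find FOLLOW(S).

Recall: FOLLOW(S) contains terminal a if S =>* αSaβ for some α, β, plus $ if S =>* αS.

We compute FOLLOW(S) using the standard algorithm.
FOLLOW(S) starts with {$}.
FIRST(A) = {a}
FIRST(S) = {a, b}
FOLLOW(A) = {$}
FOLLOW(S) = {$}
Therefore, FOLLOW(S) = {$}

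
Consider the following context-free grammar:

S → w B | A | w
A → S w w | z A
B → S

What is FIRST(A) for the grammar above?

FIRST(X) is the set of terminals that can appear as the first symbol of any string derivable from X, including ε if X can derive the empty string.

We compute FIRST(A) using the standard algorithm.
FIRST(A) = {w, z}
FIRST(B) = {w, z}
FIRST(S) = {w, z}
Therefore, FIRST(A) = {w, z}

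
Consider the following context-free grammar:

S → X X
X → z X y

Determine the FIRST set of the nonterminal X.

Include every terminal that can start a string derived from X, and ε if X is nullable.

We compute FIRST(X) using the standard algorithm.
FIRST(S) = {z}
FIRST(X) = {z}
Therefore, FIRST(X) = {z}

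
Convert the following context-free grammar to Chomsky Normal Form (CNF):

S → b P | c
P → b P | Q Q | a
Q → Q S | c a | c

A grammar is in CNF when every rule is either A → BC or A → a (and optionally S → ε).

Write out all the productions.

TB → b; S → c; P → a; TC → c; TA → a; Q → c; S → TB P; P → TB P; P → Q Q; Q → Q S; Q → TC TA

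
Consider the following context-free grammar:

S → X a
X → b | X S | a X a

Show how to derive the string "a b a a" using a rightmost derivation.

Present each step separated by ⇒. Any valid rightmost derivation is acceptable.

S ⇒ X a ⇒ a X a a ⇒ a b a a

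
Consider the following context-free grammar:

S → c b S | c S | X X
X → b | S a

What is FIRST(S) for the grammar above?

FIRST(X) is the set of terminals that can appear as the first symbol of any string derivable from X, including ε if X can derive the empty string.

We compute FIRST(S) using the standard algorithm.
FIRST(S) = {b, c}
FIRST(X) = {b, c}
Therefore, FIRST(S) = {b, c}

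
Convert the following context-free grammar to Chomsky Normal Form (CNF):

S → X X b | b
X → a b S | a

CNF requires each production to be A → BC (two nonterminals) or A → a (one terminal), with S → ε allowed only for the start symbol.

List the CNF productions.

TB → b; S → b; TA → a; X → a; S → X X0; X0 → X TB; X → TA X1; X1 → TB S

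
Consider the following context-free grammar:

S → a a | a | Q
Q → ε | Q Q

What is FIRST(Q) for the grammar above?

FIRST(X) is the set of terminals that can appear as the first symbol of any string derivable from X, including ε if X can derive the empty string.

We compute FIRST(Q) using the standard algorithm.
FIRST(Q) = {ε}
FIRST(S) = {a, ε}
Therefore, FIRST(Q) = {ε}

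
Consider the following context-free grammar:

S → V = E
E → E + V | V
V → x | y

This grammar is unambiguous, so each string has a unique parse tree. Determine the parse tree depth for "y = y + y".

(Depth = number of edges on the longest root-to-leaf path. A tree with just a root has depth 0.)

4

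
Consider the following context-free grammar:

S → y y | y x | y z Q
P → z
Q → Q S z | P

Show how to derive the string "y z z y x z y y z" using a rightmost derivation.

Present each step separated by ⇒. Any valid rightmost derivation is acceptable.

S ⇒ y z Q ⇒ y z Q S z ⇒ y z Q y y z ⇒ y z Q S z y y z ⇒ y z Q y x z y y z ⇒ y z P y x z y y z ⇒ y z z y x z y y z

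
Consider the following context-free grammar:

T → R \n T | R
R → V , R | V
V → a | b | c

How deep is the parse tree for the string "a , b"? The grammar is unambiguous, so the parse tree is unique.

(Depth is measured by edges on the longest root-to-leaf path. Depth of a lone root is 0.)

4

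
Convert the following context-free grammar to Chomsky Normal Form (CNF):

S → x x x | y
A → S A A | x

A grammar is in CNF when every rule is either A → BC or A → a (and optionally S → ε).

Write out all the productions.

TX → x; S → y; A → x; S → TX X0; X0 → TX TX; A → S X1; X1 → A A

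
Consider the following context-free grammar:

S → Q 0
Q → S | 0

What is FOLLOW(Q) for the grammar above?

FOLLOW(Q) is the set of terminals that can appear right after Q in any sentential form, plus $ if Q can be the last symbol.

We compute FOLLOW(Q) using the standard algorithm.
FOLLOW(S) starts with {$}.
FIRST(Q) = {0}
FIRST(S) = {0}
FOLLOW(Q) = {0}
FOLLOW(S) = {$, 0}
Therefore, FOLLOW(Q) = {0}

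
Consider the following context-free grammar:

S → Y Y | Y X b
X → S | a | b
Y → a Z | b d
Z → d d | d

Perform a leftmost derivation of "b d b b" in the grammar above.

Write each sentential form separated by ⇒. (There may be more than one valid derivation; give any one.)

S ⇒ Y X b ⇒ b d X b ⇒ b d b b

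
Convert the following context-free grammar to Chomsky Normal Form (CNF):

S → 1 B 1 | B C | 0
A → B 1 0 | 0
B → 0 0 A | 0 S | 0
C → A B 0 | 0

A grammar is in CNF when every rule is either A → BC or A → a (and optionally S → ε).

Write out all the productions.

T1 → 1; S → 0; T0 → 0; A → 0; B → 0; C → 0; S → T1 X0; X0 → B T1; S → B C; A → B X1; X1 → T1 T0; B → T0 X2; X2 → T0 A; B → T0 S; C → A X3; X3 → B T0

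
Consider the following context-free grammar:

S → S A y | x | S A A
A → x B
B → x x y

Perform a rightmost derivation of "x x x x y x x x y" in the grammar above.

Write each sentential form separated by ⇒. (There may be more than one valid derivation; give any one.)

S ⇒ S A A ⇒ S A x B ⇒ S A x x x y ⇒ S x B x x x y ⇒ S x x x y x x x y ⇒ x x x x y x x x y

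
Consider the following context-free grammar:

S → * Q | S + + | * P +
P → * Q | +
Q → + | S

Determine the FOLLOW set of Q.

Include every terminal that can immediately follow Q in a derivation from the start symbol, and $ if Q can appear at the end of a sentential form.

We compute FOLLOW(Q) using the standard algorithm.
FOLLOW(S) starts with {$}.
FIRST(P) = {*, +}
FIRST(Q) = {*, +}
FIRST(S) = {*}
FOLLOW(P) = {+}
FOLLOW(Q) = {$, +}
FOLLOW(S) = {$, +}
Therefore, FOLLOW(Q) = {$, +}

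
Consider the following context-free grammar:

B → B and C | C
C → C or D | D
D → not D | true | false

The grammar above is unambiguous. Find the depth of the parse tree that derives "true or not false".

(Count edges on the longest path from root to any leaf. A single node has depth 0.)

4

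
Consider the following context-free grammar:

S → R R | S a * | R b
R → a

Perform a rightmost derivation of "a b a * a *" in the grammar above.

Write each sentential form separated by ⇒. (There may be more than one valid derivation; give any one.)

S ⇒ S a * ⇒ S a * a * ⇒ R b a * a * ⇒ a b a * a *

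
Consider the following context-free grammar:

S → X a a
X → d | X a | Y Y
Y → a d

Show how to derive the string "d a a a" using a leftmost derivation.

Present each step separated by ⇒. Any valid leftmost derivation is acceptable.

S ⇒ X a a ⇒ X a a a ⇒ d a a a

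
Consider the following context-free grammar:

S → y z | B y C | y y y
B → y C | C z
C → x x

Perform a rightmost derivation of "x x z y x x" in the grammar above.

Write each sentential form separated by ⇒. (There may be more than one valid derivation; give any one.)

S ⇒ B y C ⇒ B y x x ⇒ C z y x x ⇒ x x z y x x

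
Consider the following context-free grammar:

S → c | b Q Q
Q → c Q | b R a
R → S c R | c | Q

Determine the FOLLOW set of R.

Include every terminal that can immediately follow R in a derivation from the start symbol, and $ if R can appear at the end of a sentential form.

We compute FOLLOW(R) using the standard algorithm.
FOLLOW(S) starts with {$}.
FIRST(Q) = {b, c}
FIRST(R) = {b, c}
FIRST(S) = {b, c}
FOLLOW(Q) = {$, a, b, c}
FOLLOW(R) = {a}
FOLLOW(S) = {$, c}
Therefore, FOLLOW(R) = {a}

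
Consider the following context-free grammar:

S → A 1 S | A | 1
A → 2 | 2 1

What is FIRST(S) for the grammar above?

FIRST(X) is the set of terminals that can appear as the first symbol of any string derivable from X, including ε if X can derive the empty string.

We compute FIRST(S) using the standard algorithm.
FIRST(A) = {2}
FIRST(S) = {1, 2}
Therefore, FIRST(S) = {1, 2}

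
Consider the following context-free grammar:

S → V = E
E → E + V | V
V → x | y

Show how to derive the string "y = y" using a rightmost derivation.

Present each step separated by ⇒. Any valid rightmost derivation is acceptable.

S ⇒ V = E ⇒ V = V ⇒ V = y ⇒ y = y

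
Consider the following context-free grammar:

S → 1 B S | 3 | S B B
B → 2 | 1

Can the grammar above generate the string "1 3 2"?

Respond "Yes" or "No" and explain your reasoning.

No - no valid derivation exists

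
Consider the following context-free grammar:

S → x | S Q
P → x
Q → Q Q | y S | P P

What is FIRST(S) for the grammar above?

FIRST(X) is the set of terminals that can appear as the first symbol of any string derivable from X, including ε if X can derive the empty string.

We compute FIRST(S) using the standard algorithm.
FIRST(P) = {x}
FIRST(Q) = {x, y}
FIRST(S) = {x}
Therefore, FIRST(S) = {x}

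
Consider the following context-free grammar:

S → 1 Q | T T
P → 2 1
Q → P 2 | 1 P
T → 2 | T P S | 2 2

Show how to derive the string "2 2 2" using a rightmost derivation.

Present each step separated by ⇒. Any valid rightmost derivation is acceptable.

S ⇒ T T ⇒ T 2 ⇒ 2 2 2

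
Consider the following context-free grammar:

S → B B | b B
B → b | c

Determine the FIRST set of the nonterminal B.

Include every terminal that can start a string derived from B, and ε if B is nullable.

We compute FIRST(B) using the standard algorithm.
FIRST(B) = {b, c}
FIRST(S) = {b, c}
Therefore, FIRST(B) = {b, c}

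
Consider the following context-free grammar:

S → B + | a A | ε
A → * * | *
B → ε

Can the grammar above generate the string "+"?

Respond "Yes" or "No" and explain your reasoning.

Yes - a valid derivation exists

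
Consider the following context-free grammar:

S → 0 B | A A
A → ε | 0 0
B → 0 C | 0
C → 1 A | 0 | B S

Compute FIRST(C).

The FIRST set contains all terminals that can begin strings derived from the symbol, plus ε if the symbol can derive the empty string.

We compute FIRST(C) using the standard algorithm.
FIRST(A) = {0, ε}
FIRST(B) = {0}
FIRST(C) = {0, 1}
FIRST(S) = {0, ε}
Therefore, FIRST(C) = {0, 1}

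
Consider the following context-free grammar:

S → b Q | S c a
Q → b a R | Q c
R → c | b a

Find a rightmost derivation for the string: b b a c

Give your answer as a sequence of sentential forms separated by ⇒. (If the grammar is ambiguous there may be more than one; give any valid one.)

S ⇒ b Q ⇒ b b a R ⇒ b b a c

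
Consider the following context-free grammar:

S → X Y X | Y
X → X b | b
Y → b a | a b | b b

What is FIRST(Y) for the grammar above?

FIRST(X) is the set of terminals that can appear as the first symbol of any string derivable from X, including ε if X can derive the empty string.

We compute FIRST(Y) using the standard algorithm.
FIRST(S) = {a, b}
FIRST(X) = {b}
FIRST(Y) = {a, b}
Therefore, FIRST(Y) = {a, b}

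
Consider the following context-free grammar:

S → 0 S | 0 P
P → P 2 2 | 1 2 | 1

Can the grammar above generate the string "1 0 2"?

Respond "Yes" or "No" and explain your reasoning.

No - no valid derivation exists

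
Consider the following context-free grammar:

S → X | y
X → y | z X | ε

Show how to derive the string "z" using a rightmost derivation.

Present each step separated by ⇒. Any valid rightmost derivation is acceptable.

S ⇒ X ⇒ z X ⇒ z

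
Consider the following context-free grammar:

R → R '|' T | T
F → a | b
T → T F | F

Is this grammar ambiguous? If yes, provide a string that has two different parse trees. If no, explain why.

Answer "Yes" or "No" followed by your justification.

No - the grammar is unambiguous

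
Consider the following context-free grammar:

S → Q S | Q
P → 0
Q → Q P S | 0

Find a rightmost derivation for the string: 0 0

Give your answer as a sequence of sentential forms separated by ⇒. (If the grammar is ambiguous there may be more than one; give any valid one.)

S ⇒ Q S ⇒ Q Q ⇒ Q 0 ⇒ 0 0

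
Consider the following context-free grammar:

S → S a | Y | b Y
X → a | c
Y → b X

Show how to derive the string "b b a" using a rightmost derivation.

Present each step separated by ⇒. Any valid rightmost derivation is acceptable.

S ⇒ b Y ⇒ b b X ⇒ b b a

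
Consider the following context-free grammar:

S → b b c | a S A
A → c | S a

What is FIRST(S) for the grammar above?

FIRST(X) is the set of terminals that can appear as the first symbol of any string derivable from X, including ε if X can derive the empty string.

We compute FIRST(S) using the standard algorithm.
FIRST(A) = {a, b, c}
FIRST(S) = {a, b}
Therefore, FIRST(S) = {a, b}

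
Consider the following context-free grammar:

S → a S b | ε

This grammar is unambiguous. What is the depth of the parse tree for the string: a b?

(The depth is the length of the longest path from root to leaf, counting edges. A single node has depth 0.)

2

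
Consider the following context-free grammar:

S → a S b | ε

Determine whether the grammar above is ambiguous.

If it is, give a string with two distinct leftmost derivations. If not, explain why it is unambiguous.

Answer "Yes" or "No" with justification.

No - the grammar is unambiguous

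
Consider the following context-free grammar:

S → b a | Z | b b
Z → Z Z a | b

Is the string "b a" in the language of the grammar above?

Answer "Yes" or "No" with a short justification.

Yes - a valid derivation exists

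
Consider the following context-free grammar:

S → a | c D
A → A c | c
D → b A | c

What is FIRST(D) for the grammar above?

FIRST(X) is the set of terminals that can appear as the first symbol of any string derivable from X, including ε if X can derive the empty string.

We compute FIRST(D) using the standard algorithm.
FIRST(A) = {c}
FIRST(D) = {b, c}
FIRST(S) = {a, c}
Therefore, FIRST(D) = {b, c}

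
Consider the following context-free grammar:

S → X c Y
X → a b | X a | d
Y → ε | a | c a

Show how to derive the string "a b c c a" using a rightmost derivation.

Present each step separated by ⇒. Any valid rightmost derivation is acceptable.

S ⇒ X c Y ⇒ X c c a ⇒ a b c c a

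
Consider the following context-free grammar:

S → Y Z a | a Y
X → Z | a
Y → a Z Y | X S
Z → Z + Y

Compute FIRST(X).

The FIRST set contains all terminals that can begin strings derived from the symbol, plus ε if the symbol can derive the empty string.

We compute FIRST(X) using the standard algorithm.
FIRST(S) = {a}
FIRST(X) = {a}
FIRST(Y) = {a}
FIRST(Z) = {}
Therefore, FIRST(X) = {a}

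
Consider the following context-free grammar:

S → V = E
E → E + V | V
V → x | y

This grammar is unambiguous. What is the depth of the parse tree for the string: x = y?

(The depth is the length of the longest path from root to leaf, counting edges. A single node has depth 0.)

3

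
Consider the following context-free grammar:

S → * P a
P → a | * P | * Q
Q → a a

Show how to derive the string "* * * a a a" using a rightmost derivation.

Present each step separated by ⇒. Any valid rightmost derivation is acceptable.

S ⇒ * P a ⇒ * * P a ⇒ * * * Q a ⇒ * * * a a a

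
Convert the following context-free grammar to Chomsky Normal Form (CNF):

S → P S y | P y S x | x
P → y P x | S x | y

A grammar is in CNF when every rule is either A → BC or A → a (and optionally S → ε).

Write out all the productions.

TY → y; TX → x; S → x; P → y; S → P X0; X0 → S TY; S → P X1; X1 → TY X2; X2 → S TX; P → TY X3; X3 → P TX; P → S TX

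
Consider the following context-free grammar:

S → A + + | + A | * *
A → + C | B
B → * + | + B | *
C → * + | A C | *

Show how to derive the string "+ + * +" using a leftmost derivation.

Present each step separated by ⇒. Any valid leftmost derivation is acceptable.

S ⇒ + A ⇒ + B ⇒ + + B ⇒ + + * +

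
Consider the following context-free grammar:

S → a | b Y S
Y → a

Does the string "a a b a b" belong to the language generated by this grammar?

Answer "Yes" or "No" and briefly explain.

No - no valid derivation exists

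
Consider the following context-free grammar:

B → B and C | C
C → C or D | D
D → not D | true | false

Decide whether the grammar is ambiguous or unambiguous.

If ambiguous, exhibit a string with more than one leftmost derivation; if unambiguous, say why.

Unambiguous - every string in the language has a unique leftmost derivation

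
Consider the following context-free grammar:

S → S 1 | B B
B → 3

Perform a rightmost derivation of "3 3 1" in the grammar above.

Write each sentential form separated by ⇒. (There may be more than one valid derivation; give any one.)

S ⇒ S 1 ⇒ B B 1 ⇒ B 3 1 ⇒ 3 3 1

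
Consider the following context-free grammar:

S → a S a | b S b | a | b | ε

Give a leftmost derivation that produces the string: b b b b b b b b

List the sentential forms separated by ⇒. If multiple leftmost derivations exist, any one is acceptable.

S ⇒ b S b ⇒ b b S b b ⇒ b b b S b b b ⇒ b b b b S b b b b ⇒ b b b b b b b b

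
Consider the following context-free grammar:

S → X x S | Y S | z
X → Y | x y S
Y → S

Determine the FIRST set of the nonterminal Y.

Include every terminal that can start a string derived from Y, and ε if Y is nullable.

We compute FIRST(Y) using the standard algorithm.
FIRST(S) = {x, z}
FIRST(X) = {x, z}
FIRST(Y) = {x, z}
Therefore, FIRST(Y) = {x, z}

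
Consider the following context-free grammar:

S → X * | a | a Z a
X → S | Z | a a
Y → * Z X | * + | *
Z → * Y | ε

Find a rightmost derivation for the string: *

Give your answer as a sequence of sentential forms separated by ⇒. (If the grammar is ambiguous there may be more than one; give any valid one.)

S ⇒ X * ⇒ Z * ⇒ *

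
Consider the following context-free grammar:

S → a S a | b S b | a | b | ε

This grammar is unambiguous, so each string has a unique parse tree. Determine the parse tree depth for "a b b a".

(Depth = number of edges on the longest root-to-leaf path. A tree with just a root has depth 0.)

3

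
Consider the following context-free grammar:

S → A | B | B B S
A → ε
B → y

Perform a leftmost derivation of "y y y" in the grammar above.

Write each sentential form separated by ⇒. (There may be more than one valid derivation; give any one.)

S ⇒ B B S ⇒ y B S ⇒ y y S ⇒ y y B ⇒ y y y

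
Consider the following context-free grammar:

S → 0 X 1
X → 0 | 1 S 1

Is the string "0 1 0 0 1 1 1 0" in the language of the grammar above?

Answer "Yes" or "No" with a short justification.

No - no valid derivation exists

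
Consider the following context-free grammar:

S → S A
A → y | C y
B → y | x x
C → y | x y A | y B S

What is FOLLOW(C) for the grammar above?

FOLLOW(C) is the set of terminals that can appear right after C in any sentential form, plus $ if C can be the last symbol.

We compute FOLLOW(C) using the standard algorithm.
FOLLOW(S) starts with {$}.
FIRST(A) = {x, y}
FIRST(B) = {x, y}
FIRST(C) = {x, y}
FIRST(S) = {}
FOLLOW(A) = {$, x, y}
FOLLOW(B) = {}
FOLLOW(C) = {y}
FOLLOW(S) = {$, x, y}
Therefore, FOLLOW(C) = {y}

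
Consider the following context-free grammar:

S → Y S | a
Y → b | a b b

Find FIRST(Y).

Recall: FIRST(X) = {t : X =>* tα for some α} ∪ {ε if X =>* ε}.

We compute FIRST(Y) using the standard algorithm.
FIRST(S) = {a, b}
FIRST(Y) = {a, b}
Therefore, FIRST(Y) = {a, b}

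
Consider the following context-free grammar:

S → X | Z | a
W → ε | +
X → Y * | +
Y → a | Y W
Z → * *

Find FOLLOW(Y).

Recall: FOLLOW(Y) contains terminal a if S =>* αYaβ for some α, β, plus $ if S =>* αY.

We compute FOLLOW(Y) using the standard algorithm.
FOLLOW(S) starts with {$}.
FIRST(S) = {*, +, a}
FIRST(W) = {+, ε}
FIRST(X) = {+, a}
FIRST(Y) = {a}
FIRST(Z) = {*}
FOLLOW(S) = {$}
FOLLOW(W) = {*, +}
FOLLOW(X) = {$}
FOLLOW(Y) = {*, +}
FOLLOW(Z) = {$}
Therefore, FOLLOW(Y) = {*, +}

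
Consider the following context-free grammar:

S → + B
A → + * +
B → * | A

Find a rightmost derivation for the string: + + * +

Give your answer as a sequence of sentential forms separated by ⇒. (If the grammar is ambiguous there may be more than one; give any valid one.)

S ⇒ + B ⇒ + A ⇒ + + * +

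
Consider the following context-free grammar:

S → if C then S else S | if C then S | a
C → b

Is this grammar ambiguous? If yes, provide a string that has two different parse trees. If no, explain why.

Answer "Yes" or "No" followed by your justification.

Yes - the string 'if b then if b then if b then a else a else a' has two distinct leftmost derivations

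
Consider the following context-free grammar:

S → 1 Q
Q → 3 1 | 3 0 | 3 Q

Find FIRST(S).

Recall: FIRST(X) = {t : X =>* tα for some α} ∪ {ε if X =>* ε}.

We compute FIRST(S) using the standard algorithm.
FIRST(Q) = {3}
FIRST(S) = {1}
Therefore, FIRST(S) = {1}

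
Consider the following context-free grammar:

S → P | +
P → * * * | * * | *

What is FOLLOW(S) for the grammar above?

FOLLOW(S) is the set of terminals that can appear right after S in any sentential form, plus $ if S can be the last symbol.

We compute FOLLOW(S) using the standard algorithm.
FOLLOW(S) starts with {$}.
FIRST(P) = {*}
FIRST(S) = {*, +}
FOLLOW(P) = {$}
FOLLOW(S) = {$}
Therefore, FOLLOW(S) = {$}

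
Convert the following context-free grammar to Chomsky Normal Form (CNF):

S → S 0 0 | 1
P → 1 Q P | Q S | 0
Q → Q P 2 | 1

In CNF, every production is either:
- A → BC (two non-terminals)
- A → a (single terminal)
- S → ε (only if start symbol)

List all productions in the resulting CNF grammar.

T0 → 0; S → 1; T1 → 1; P → 0; T2 → 2; Q → 1; S → S X0; X0 → T0 T0; P → T1 X1; X1 → Q P; P → Q S; Q → Q X2; X2 → P T2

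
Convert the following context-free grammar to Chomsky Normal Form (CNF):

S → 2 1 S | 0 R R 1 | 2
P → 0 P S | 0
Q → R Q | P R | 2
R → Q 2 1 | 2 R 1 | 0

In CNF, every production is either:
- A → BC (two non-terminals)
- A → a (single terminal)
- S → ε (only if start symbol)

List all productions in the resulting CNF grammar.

T2 → 2; T1 → 1; T0 → 0; S → 2; P → 0; Q → 2; R → 0; S → T2 X0; X0 → T1 S; S → T0 X1; X1 → R X2; X2 → R T1; P → T0 X3; X3 → P S; Q → R Q; Q → P R; R → Q X4; X4 → T2 T1; R → T2 X5; X5 → R T1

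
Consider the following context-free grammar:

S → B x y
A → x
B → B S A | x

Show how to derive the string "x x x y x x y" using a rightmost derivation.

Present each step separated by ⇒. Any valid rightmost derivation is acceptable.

S ⇒ B x y ⇒ B S A x y ⇒ B S x x y ⇒ B B x y x x y ⇒ B x x y x x y ⇒ x x x y x x y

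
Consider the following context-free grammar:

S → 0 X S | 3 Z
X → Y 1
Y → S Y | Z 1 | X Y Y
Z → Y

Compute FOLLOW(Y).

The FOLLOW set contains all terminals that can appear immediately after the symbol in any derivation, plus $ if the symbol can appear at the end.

We compute FOLLOW(Y) using the standard algorithm.
FOLLOW(S) starts with {$}.
FIRST(S) = {0, 3}
FIRST(X) = {0, 3}
FIRST(Y) = {0, 3}
FIRST(Z) = {0, 3}
FOLLOW(S) = {$, 0, 3}
FOLLOW(X) = {0, 3}
FOLLOW(Y) = {$, 0, 1, 3}
FOLLOW(Z) = {$, 0, 1, 3}
Therefore, FOLLOW(Y) = {$, 0, 1, 3}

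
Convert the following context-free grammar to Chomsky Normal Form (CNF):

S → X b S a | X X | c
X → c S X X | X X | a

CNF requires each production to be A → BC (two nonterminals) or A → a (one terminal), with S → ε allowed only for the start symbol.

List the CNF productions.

TB → b; TA → a; S → c; TC → c; X → a; S → X X0; X0 → TB X1; X1 → S TA; S → X X; X → TC X2; X2 → S X3; X3 → X X; X → X X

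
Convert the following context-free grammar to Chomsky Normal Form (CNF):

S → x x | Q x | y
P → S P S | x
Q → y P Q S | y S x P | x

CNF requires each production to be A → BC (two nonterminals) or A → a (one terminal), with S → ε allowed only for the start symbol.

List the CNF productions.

TX → x; S → y; P → x; TY → y; Q → x; S → TX TX; S → Q TX; P → S X0; X0 → P S; Q → TY X1; X1 → P X2; X2 → Q S; Q → TY X3; X3 → S X4; X4 → TX P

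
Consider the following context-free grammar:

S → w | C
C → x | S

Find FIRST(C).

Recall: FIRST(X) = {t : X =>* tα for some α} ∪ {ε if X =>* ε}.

We compute FIRST(C) using the standard algorithm.
FIRST(C) = {w, x}
FIRST(S) = {w, x}
Therefore, FIRST(C) = {w, x}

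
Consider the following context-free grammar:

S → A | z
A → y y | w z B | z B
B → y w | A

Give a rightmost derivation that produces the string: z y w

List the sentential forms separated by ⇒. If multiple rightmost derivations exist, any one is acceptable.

S ⇒ A ⇒ z B ⇒ z y w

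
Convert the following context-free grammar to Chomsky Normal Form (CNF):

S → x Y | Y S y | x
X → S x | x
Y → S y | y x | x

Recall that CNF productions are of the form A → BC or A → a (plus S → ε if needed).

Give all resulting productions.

TX → x; TY → y; S → x; X → x; Y → x; S → TX Y; S → Y X0; X0 → S TY; X → S TX; Y → S TY; Y → TY TX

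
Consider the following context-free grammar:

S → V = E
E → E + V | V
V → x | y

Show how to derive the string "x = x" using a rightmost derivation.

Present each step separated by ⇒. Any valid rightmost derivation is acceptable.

S ⇒ V = E ⇒ V = V ⇒ V = x ⇒ x = x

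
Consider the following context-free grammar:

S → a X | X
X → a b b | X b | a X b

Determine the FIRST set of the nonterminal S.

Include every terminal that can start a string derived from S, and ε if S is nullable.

We compute FIRST(S) using the standard algorithm.
FIRST(S) = {a}
FIRST(X) = {a}
Therefore, FIRST(S) = {a}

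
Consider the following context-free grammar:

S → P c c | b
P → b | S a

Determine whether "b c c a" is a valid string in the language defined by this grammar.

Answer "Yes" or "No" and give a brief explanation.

No - no valid derivation exists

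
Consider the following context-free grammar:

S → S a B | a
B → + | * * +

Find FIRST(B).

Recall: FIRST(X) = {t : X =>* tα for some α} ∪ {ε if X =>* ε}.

We compute FIRST(B) using the standard algorithm.
FIRST(B) = {*, +}
FIRST(S) = {a}
Therefore, FIRST(B) = {*, +}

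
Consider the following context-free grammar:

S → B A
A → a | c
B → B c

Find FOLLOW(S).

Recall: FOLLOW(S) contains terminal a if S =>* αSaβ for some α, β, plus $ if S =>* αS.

We compute FOLLOW(S) using the standard algorithm.
FOLLOW(S) starts with {$}.
FIRST(A) = {a, c}
FIRST(B) = {}
FIRST(S) = {}
FOLLOW(A) = {$}
FOLLOW(B) = {a, c}
FOLLOW(S) = {$}
Therefore, FOLLOW(S) = {$}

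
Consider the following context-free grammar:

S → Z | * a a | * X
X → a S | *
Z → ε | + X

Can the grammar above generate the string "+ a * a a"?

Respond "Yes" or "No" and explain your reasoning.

Yes - a valid derivation exists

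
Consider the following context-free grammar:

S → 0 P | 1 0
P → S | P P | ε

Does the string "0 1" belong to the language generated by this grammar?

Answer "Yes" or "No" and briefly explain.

No - no valid derivation exists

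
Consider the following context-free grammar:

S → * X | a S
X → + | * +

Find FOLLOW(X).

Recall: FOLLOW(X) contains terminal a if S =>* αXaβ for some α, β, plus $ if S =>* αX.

We compute FOLLOW(X) using the standard algorithm.
FOLLOW(S) starts with {$}.
FIRST(S) = {*, a}
FIRST(X) = {*, +}
FOLLOW(S) = {$}
FOLLOW(X) = {$}
Therefore, FOLLOW(X) = {$}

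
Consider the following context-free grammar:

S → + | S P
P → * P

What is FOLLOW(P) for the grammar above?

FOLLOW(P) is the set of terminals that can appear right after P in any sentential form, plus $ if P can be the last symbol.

We compute FOLLOW(P) using the standard algorithm.
FOLLOW(S) starts with {$}.
FIRST(P) = {*}
FIRST(S) = {+}
FOLLOW(P) = {$, *}
FOLLOW(S) = {$, *}
Therefore, FOLLOW(P) = {$, *}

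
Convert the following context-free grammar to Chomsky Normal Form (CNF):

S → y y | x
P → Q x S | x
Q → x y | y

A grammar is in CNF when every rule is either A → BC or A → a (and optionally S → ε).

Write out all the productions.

TY → y; S → x; TX → x; P → x; Q → y; S → TY TY; P → Q X0; X0 → TX S; Q → TX TY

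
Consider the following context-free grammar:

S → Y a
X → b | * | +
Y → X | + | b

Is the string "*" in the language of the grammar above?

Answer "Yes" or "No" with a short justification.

No - no valid derivation exists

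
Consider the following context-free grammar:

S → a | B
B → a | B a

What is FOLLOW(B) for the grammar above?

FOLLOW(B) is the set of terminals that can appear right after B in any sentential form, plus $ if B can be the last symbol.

We compute FOLLOW(B) using the standard algorithm.
FOLLOW(S) starts with {$}.
FIRST(B) = {a}
FIRST(S) = {a}
FOLLOW(B) = {$, a}
FOLLOW(S) = {$}
Therefore, FOLLOW(B) = {$, a}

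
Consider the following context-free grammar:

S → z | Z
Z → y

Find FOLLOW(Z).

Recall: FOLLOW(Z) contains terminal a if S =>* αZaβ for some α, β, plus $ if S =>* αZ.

We compute FOLLOW(Z) using the standard algorithm.
FOLLOW(S) starts with {$}.
FIRST(S) = {y, z}
FIRST(Z) = {y}
FOLLOW(S) = {$}
FOLLOW(Z) = {$}
Therefore, FOLLOW(Z) = {$}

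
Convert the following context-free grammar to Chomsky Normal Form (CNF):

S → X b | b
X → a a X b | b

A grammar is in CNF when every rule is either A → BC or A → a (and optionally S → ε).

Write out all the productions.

TB → b; S → b; TA → a; X → b; S → X TB; X → TA X0; X0 → TA X1; X1 → X TB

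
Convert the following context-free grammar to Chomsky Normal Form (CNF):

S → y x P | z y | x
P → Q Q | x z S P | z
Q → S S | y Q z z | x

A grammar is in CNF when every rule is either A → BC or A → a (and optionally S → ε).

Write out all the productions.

TY → y; TX → x; TZ → z; S → x; P → z; Q → x; S → TY X0; X0 → TX P; S → TZ TY; P → Q Q; P → TX X1; X1 → TZ X2; X2 → S P; Q → S S; Q → TY X3; X3 → Q X4; X4 → TZ TZ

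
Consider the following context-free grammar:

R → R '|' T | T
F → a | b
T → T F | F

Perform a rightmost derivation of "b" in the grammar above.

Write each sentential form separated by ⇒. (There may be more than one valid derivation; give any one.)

R ⇒ T ⇒ F ⇒ b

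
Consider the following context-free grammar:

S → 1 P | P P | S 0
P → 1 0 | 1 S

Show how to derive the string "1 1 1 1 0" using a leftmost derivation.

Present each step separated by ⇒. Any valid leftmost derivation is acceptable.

S ⇒ 1 P ⇒ 1 1 S ⇒ 1 1 1 P ⇒ 1 1 1 1 0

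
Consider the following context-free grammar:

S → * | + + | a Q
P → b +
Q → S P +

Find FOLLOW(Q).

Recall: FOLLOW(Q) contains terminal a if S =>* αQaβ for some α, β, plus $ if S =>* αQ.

We compute FOLLOW(Q) using the standard algorithm.
FOLLOW(S) starts with {$}.
FIRST(P) = {b}
FIRST(Q) = {*, +, a}
FIRST(S) = {*, +, a}
FOLLOW(P) = {+}
FOLLOW(Q) = {$, b}
FOLLOW(S) = {$, b}
Therefore, FOLLOW(Q) = {$, b}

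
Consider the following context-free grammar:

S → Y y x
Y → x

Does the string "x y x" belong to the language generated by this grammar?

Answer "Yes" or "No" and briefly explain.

Yes - a valid derivation exists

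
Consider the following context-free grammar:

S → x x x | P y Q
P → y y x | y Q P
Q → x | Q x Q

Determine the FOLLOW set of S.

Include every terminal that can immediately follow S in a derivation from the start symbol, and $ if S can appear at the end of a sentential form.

We compute FOLLOW(S) using the standard algorithm.
FOLLOW(S) starts with {$}.
FIRST(P) = {y}
FIRST(Q) = {x}
FIRST(S) = {x, y}
FOLLOW(P) = {y}
FOLLOW(Q) = {$, x, y}
FOLLOW(S) = {$}
Therefore, FOLLOW(S) = {$}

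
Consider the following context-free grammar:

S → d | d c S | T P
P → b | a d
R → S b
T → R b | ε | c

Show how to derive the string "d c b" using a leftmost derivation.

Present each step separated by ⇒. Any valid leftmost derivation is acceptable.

S ⇒ d c S ⇒ d c T P ⇒ d c P ⇒ d c b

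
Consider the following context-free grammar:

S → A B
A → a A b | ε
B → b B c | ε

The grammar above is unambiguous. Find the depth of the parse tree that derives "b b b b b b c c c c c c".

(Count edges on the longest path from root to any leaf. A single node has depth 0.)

8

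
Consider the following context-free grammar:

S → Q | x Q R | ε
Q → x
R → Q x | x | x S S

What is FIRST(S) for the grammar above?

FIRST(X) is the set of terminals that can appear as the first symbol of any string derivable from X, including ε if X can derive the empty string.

We compute FIRST(S) using the standard algorithm.
FIRST(Q) = {x}
FIRST(R) = {x}
FIRST(S) = {x, ε}
Therefore, FIRST(S) = {x, ε}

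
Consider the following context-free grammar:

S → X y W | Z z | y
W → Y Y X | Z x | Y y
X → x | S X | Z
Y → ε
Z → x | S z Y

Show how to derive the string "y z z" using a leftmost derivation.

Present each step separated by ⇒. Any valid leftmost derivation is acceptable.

S ⇒ Z z ⇒ S z Y z ⇒ y z Y z ⇒ y z z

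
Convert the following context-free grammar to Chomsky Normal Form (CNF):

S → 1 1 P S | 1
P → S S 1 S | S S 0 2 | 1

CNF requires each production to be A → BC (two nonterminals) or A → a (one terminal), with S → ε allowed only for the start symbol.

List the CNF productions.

T1 → 1; S → 1; T0 → 0; T2 → 2; P → 1; S → T1 X0; X0 → T1 X1; X1 → P S; P → S X2; X2 → S X3; X3 → T1 S; P → S X4; X4 → S X5; X5 → T0 T2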